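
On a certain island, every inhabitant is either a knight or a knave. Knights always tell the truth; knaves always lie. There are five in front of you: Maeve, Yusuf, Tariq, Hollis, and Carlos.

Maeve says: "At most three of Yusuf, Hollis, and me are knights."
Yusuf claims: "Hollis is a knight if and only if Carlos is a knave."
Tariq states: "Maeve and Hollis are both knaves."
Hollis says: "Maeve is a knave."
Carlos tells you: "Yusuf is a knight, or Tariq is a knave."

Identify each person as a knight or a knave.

Maeve: knight, Yusuf: knight, Tariq: knave, Hollis: knave, Carlos: knight

Regardless of anyone's role, Maeve's statement is true, so Maeve is a knight.
With that fixed, Tariq's statement is false, so Tariq is a knave.
With that fixed, Hollis's statement is false, so Hollis is a knave.
With that fixed, Carlos's statement is true, so Carlos is a knight.
With that fixed, Yusuf's statement is true, so Yusuf is a knight.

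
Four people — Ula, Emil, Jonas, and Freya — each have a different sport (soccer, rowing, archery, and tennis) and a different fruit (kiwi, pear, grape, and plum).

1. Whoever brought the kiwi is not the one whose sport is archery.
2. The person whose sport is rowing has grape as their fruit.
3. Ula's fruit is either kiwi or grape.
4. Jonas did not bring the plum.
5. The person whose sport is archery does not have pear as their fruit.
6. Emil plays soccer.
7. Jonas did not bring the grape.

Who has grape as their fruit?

With clues 1–6, Emil and Freya are impossible for the one with fruit grape.
With clues 1–7, Jonas is impossible for the one with fruit grape.
That leaves Ula.

Ula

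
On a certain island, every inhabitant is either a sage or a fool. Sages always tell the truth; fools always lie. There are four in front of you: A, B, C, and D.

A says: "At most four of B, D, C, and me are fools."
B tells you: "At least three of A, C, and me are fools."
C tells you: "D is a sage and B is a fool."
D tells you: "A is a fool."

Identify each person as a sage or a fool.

Regardless of anyone's role, A's statement is true, so A is a sage.
With that fixed, B's statement is false, so B is a fool.
With that fixed, D's statement is false, so D is a fool.
With that fixed, C's statement is false, so C is a fool.

A: sage, B: fool, C: fool, D: fool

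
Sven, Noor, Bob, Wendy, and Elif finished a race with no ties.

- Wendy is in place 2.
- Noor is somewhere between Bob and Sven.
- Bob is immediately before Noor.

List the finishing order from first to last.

From clue 1: Wendy → place 2.
From clues 1–2: Noor is in {3,4}.
From clues 1–3: Elif → place 1, Bob → place 3, Noor → place 4, Sven → place 5.

Elif, Wendy, Bob, Noor, Sven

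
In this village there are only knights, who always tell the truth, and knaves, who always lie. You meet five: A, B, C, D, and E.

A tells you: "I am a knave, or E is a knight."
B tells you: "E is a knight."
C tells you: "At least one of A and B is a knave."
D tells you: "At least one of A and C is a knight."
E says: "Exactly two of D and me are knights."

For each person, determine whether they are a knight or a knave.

Consider A. Suppose A is a knave.
Then A's own statement would have to be false, but it can't be — contradiction.
So A is a knight.
With that fixed, D's statement is true, so D is a knight.
Consider B. Suppose B is a knave.
Then no assignment of the remaining roles makes every statement match its speaker's type — contradiction.
So B is a knight.
With that fixed, C's statement is false, so C is a knave.
Consider E. Suppose E is a knave.
Then A's statement comes out false, contradicting A being a knight.
So E is a knight.

A: knight, B: knight, C: knave, D: knight, E: knight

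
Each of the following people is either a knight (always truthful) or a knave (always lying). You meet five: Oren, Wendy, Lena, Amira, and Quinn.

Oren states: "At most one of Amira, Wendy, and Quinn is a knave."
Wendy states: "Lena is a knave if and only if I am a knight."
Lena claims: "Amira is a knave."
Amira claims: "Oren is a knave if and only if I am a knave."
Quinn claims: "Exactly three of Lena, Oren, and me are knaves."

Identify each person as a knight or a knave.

Consider Oren. Suppose Oren is a knave.
Then whichever role Amira has, Amira's statement has the wrong truth value — contradiction.
So Oren is a knight.
With that fixed, Quinn's statement is false, so Quinn is a knave.
Consider Wendy. Suppose Wendy is a knave.
Then Oren's statement comes out false, contradicting Oren being a knight.
So Wendy is a knight.
Consider Lena. Suppose Lena is a knight.
Then Wendy's statement comes out false, contradicting Wendy being a knight.
So Lena is a knave.
Consider Amira. Suppose Amira is a knave.
Then Oren's statement comes out false, contradicting Oren being a knight.
So Amira is a knight.

Oren: knight, Wendy: knight, Lena: knave, Amira: knight, Quinn: knave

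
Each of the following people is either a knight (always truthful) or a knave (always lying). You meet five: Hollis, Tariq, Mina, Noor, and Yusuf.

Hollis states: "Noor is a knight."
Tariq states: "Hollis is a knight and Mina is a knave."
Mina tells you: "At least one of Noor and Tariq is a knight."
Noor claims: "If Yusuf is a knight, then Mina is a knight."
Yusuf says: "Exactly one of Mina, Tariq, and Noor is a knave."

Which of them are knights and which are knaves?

Consider Hollis. Suppose Hollis is a knave.
Then no assignment of the remaining roles makes every statement match its speaker's type — contradiction.
So Hollis is a knight.
Consider Tariq. Suppose Tariq is a knight.
Then no assignment of the remaining roles makes every statement match its speaker's type — contradiction.
So Tariq is a knave.
Consider Mina. Suppose Mina is a knave.
Then Tariq's statement comes out true, contradicting Tariq being a knave.
So Mina is a knight.
With that fixed, Noor's statement is true, so Noor is a knight.
With that fixed, Yusuf's statement is true, so Yusuf is a knight.

Hollis: knight, Tariq: knave, Mina: knight, Noor: knight, Yusuf: knight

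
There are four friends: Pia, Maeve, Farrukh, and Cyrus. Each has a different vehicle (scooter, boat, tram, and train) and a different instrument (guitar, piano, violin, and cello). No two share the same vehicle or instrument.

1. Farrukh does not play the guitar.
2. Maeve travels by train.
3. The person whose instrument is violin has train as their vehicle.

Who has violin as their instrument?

Maeve

With clues 1–3, Cyrus, Farrukh, and Pia are impossible for the one with instrument violin.
That leaves Maeve.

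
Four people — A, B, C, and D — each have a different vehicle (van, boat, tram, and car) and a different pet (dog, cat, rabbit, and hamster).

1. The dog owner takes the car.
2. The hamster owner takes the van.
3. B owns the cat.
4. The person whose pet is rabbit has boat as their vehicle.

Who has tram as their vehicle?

B

With clues 1–4, A, C, and D are impossible for the one with vehicle tram.
That leaves B.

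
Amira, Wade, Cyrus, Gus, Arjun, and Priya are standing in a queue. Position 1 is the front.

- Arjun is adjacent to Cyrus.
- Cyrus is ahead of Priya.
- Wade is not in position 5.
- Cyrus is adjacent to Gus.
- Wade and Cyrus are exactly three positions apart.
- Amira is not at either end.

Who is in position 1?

Wade

With clues 1–2, Priya is ruled out for position 1.
With clues 1–4, Cyrus is ruled out for position 1.
With clues 1–5, Arjun and Gus are ruled out for position 1.
With clues 1–6, Amira is ruled out for position 1.
So position 1 is Wade.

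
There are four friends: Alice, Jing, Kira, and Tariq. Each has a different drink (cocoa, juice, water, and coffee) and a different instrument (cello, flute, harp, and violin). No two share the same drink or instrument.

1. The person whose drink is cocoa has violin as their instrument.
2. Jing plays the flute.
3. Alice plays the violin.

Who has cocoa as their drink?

Alice

With clues 1–2, Jing is impossible for the one with drink cocoa.
With clues 1–3, Kira and Tariq are impossible for the one with drink cocoa.
That leaves Alice.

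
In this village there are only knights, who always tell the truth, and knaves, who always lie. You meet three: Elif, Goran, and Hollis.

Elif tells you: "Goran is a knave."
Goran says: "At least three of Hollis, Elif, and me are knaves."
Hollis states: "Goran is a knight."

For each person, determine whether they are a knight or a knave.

Elif: knight, Goran: knave, Hollis: knave

Consider Elif. Suppose Elif is a knave.
Then no assignment of the remaining roles makes every statement match its speaker's type — contradiction.
So Elif is a knight.
With that fixed, Goran's statement is false, so Goran is a knave.
With that fixed, Hollis's statement is false, so Hollis is a knave.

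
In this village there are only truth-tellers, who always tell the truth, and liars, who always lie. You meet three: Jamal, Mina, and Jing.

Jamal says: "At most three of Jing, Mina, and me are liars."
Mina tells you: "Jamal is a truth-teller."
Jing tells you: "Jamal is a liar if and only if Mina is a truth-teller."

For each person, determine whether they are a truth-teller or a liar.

Jamal: truth-teller, Mina: truth-teller, Jing: liar

Regardless of anyone's role, Jamal's statement is true, so Jamal is a truth-teller.
With that fixed, Mina's statement is true, so Mina is a truth-teller.
With that fixed, Jing's statement is false, so Jing is a liar.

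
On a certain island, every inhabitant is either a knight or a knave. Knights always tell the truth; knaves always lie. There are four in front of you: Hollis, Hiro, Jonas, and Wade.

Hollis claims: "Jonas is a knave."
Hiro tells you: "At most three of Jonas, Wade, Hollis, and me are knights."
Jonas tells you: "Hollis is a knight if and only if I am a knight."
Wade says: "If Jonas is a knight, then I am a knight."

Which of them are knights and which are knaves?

Hollis: knight, Hiro: knight, Jonas: knave, Wade: knight

Consider Hollis. Suppose Hollis is a knave.
Then whichever role Jonas has, Jonas's statement has the wrong truth value — contradiction.
So Hollis is a knight.
Consider Hiro. Suppose Hiro is a knave.
Then Hiro's own statement would have to be false, but it can't be — contradiction.
So Hiro is a knight.
Consider Jonas. Suppose Jonas is a knight.
Then Hollis's statement comes out false, contradicting Hollis being a knight.
So Jonas is a knave.
With that fixed, Wade's statement is true, so Wade is a knight.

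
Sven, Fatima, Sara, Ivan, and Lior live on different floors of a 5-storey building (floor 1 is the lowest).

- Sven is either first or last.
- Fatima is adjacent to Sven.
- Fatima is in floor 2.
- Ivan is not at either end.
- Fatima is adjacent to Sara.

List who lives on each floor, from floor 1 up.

Sven, Fatima, Sara, Ivan, Lior

From clue 1: Sven is in {1,5}.
From clues 1–3: Sven → floor 1, Fatima → floor 2.
From clues 1–4: Ivan is in {3,4}.
From clues 1–5: Sara → floor 3, Ivan → floor 4, Lior → floor 5.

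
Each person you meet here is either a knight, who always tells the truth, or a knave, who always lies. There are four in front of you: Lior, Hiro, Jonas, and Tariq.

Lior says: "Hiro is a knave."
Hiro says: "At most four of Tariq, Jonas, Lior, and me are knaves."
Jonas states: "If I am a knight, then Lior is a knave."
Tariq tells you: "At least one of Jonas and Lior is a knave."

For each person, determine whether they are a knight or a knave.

Regardless of anyone's role, Hiro's statement is true, so Hiro is a knight.
With that fixed, Lior's statement is false, so Lior is a knave.
With that fixed, Jonas's statement is true, so Jonas is a knight.
With that fixed, Tariq's statement is true, so Tariq is a knight.

Lior: knave, Hiro: knight, Jonas: knight, Tariq: knight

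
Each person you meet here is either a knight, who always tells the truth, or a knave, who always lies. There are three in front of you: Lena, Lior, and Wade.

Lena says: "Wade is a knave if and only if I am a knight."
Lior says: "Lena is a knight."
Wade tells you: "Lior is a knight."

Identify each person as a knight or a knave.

Lena: knave, Lior: knave, Wade: knave

Consider Lena. Suppose Lena is a knight.
Then no assignment of the remaining roles makes every statement match its speaker's type — contradiction.
So Lena is a knave.
With that fixed, Lior's statement is false, so Lior is a knave.
With that fixed, Wade's statement is false, so Wade is a knave.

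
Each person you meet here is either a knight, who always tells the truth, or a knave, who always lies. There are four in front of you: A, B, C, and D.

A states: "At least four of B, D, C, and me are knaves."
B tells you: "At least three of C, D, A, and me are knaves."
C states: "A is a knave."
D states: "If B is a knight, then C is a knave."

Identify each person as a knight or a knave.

A: knave, B: knave, C: knight, D: knight

Consider A. Suppose A is a knight.
Then A's own statement would have to be true, but it can't be — contradiction.
So A is a knave.
With that fixed, C's statement is true, so C is a knight.
Consider B. Suppose B is a knight.
Then B's own statement would have to be true, but it can't be — contradiction.
So B is a knave.
With that fixed, D's statement is true, so D is a knight.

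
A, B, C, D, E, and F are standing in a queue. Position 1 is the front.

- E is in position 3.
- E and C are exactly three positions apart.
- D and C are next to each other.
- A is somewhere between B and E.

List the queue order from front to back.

B, A, E, F, D, C

From clue 1: E → position 3.
From clues 1–2: C → position 6.
From clues 1–3: D → position 5.
From clues 1–4: B → position 1, A → position 2, F → position 4.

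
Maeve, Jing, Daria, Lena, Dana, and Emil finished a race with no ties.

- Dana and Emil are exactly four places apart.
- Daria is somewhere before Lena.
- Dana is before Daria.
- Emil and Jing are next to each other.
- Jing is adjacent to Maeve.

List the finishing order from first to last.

From clue 1: Dana is in {1,2,5,6}.
From clues 1–2: Daria is in {1,2,3,4}.
From clues 1–3: Dana is in {1,2}.
From clues 1–4: Daria is in {2,3}.
From clues 1–5: Dana → place 1, Daria → place 2, Maeve → place 3, Jing → place 4, Emil → place 5, Lena → place 6.

Dana, Daria, Maeve, Jing, Emil, Lena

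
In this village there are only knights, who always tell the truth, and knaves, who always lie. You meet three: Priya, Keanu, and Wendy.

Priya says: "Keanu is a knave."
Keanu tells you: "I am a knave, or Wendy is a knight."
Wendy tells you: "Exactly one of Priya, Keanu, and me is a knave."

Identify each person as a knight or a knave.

Priya: knave, Keanu: knight, Wendy: knight

Consider Priya. Suppose Priya is a knight.
Then no assignment of the remaining roles makes every statement match its speaker's type — contradiction.
So Priya is a knave.
Consider Keanu. Suppose Keanu is a knave.
Then Priya's statement comes out true, contradicting Priya being a knave.
So Keanu is a knight.
Consider Wendy. Suppose Wendy is a knave.
Then Keanu's statement comes out false, contradicting Keanu being a knight.
So Wendy is a knight.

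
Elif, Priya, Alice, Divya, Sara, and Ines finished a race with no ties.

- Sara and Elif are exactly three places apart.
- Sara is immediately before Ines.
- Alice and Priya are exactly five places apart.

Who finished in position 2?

With clues 1–3, Alice, Divya, Elif, Ines, and Priya are ruled out for place 2.
So place 2 is Sara.

Sara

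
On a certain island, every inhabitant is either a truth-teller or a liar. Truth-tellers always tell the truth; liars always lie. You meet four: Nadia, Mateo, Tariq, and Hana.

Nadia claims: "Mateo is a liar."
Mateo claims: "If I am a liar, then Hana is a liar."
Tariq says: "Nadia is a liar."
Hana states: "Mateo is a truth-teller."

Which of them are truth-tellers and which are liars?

Nadia: liar, Mateo: truth-teller, Tariq: truth-teller, Hana: truth-teller

Consider Nadia. Suppose Nadia is a truth-teller.
Then no assignment of the remaining roles makes every statement match its speaker's type — contradiction.
So Nadia is a liar.
With that fixed, Tariq's statement is true, so Tariq is a truth-teller.
Consider Mateo. Suppose Mateo is a liar.
Then Nadia's statement comes out true, contradicting Nadia being a liar.
So Mateo is a truth-teller.
With that fixed, Hana's statement is true, so Hana is a truth-teller.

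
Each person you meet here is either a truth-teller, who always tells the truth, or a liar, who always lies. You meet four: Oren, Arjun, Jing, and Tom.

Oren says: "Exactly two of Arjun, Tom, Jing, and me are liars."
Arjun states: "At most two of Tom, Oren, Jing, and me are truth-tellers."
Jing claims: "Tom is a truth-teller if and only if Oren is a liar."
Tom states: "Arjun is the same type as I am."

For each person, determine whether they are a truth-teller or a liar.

Oren: liar, Arjun: truth-teller, Jing: liar, Tom: liar

Consider Oren. Suppose Oren is a truth-teller.
Then no assignment of the remaining roles makes every statement match its speaker's type — contradiction.
So Oren is a liar.
Consider Arjun. Suppose Arjun is a liar.
Then Arjun's own statement would have to be false, but it can't be — contradiction.
So Arjun is a truth-teller.
Consider Jing. Suppose Jing is a truth-teller.
Then no assignment of the remaining roles makes every statement match its speaker's type — contradiction.
So Jing is a liar.
Consider Tom. Suppose Tom is a truth-teller.
Then Oren's statement comes out true, contradicting Oren being a liar.
So Tom is a liar.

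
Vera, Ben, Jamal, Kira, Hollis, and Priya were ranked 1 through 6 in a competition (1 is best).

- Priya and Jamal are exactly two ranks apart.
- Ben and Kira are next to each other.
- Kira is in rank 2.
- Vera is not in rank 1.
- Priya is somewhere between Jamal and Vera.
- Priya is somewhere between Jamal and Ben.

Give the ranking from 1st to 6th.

Ben, Kira, Vera, Priya, Hollis, Jamal

From clues 1–3: Kira → rank 2.
From clues 1–4: Ben is in {1,3}.
From clues 1–5: Ben → rank 1.
From clues 1–6: Vera → rank 3, Priya → rank 4, Hollis → rank 5, Jamal → rank 6.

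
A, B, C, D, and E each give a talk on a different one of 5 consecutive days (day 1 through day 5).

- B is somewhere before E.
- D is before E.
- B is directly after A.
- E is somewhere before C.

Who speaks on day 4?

With clues 1–3, A is ruled out for day 4.
With clues 1–4, B, C, and D are ruled out for day 4.
So day 4 is E.

E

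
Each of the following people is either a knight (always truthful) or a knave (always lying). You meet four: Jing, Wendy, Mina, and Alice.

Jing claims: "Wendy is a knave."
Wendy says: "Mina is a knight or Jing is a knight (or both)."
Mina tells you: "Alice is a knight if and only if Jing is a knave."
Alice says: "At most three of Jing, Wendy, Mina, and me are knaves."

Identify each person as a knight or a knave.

Jing: knave, Wendy: knight, Mina: knight, Alice: knight

Consider Jing. Suppose Jing is a knight.
Then no assignment of the remaining roles makes every statement match its speaker's type — contradiction.
So Jing is a knave.
Consider Wendy. Suppose Wendy is a knave.
Then Jing's statement comes out true, contradicting Jing being a knave.
So Wendy is a knight.
With that fixed, Alice's statement is true, so Alice is a knight.
With that fixed, Mina's statement is true, so Mina is a knight.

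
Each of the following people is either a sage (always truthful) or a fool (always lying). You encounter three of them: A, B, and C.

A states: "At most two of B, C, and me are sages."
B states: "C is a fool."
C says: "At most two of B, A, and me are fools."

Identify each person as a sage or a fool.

Consider A. Suppose A is a fool.
Then A's own statement would have to be false, but it can't be — contradiction.
So A is a sage.
With that fixed, C's statement is true, so C is a sage.
With that fixed, B's statement is false, so B is a fool.

A: sage, B: fool, C: sage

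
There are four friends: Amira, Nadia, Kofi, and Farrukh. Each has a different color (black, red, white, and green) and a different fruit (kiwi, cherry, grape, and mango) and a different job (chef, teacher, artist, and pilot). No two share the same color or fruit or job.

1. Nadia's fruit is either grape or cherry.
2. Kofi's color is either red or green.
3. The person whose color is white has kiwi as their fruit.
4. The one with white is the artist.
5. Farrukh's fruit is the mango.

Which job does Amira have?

With clues 1–5, chef, pilot, and teacher are impossible for Amira's job.
That leaves artist.

artist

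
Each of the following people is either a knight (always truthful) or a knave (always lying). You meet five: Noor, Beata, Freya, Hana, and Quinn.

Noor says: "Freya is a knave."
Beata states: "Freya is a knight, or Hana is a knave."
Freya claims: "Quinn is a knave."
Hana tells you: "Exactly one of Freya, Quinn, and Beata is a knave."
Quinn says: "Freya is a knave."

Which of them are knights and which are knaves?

Noor: knave, Beata: knight, Freya: knight, Hana: knight, Quinn: knave

Consider Noor. Suppose Noor is a knight.
Then no assignment of the remaining roles makes every statement match its speaker's type — contradiction.
So Noor is a knave.
Consider Beata. Suppose Beata is a knave.
Then no assignment of the remaining roles makes every statement match its speaker's type — contradiction.
So Beata is a knight.
Consider Freya. Suppose Freya is a knave.
Then Noor's statement comes out true, contradicting Noor being a knave.
So Freya is a knight.
With that fixed, Quinn's statement is false, so Quinn is a knave.
With that fixed, Hana's statement is true, so Hana is a knight.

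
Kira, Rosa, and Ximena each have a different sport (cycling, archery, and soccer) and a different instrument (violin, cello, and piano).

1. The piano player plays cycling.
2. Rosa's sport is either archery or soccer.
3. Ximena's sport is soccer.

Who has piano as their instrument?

Kira

With clues 1–2, Rosa is impossible for the one with instrument piano.
With clues 1–3, Ximena is impossible for the one with instrument piano.
That leaves Kira.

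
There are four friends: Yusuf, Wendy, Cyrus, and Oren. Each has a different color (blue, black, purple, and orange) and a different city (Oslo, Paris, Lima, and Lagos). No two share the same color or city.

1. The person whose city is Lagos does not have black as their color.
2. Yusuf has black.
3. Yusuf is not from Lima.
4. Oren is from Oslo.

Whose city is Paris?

Yusuf

With clues 1–4, Cyrus, Oren, and Wendy are impossible for the one with city Paris.
That leaves Yusuf.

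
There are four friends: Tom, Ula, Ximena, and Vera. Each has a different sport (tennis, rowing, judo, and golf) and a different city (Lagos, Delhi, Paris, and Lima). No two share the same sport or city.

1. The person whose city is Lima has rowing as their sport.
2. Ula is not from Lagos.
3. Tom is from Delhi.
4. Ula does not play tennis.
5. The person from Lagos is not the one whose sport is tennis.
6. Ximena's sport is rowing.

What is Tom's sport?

With clues 1–3, rowing is impossible for Tom's sport.
With clues 1–6, golf and judo are impossible for Tom's sport.
That leaves tennis.

tennis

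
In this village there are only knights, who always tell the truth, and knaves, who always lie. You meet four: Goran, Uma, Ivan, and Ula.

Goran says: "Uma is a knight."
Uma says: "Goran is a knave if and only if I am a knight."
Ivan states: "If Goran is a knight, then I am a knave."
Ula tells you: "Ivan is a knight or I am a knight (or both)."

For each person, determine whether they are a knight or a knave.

Goran: knave, Uma: knave, Ivan: knight, Ula: knight

Consider Goran. Suppose Goran is a knight.
Then whichever role Uma has, Uma's statement has the wrong truth value — contradiction.
So Goran is a knave.
With that fixed, Ivan's statement is true, so Ivan is a knight.
With that fixed, Ula's statement is true, so Ula is a knight.
Consider Uma. Suppose Uma is a knight.
Then Goran's statement comes out true, contradicting Goran being a knave.
So Uma is a knave.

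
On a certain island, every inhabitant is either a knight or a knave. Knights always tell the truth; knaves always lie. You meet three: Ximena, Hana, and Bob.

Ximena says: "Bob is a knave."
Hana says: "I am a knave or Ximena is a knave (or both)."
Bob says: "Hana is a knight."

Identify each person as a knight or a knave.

Consider Ximena. Suppose Ximena is a knight.
Then whichever role Hana has, Hana's statement has the wrong truth value — contradiction.
So Ximena is a knave.
With that fixed, Hana's statement is true, so Hana is a knight.
With that fixed, Bob's statement is true, so Bob is a knight.

Ximena: knave, Hana: knight, Bob: knight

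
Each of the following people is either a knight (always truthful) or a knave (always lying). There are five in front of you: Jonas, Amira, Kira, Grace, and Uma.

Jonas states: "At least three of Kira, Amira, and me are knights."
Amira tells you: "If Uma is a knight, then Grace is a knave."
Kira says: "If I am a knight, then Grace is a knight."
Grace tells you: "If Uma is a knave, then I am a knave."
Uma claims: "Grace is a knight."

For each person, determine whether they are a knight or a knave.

Consider Jonas. Suppose Jonas is a knight.
Then no assignment of the remaining roles makes every statement match its speaker's type — contradiction.
So Jonas is a knave.
Consider Amira. Suppose Amira is a knight.
Then no assignment of the remaining roles makes every statement match its speaker's type — contradiction.
So Amira is a knave.
Consider Kira. Suppose Kira is a knave.
Then Kira's own statement would have to be false, but it can't be — contradiction.
So Kira is a knight.
Consider Grace. Suppose Grace is a knave.
Then Amira's statement comes out true, contradicting Amira being a knave.
So Grace is a knight.
With that fixed, Uma's statement is true, so Uma is a knight.

Jonas: knave, Amira: knave, Kira: knight, Grace: knight, Uma: knight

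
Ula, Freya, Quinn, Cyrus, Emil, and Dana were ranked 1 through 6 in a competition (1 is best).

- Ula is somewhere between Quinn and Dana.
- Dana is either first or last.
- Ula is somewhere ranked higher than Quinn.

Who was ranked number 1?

With clue 1, Ula is ruled out for rank 1.
With clues 1–3, Cyrus, Emil, Freya, and Quinn are ruled out for rank 1.
So rank 1 is Dana.

Dana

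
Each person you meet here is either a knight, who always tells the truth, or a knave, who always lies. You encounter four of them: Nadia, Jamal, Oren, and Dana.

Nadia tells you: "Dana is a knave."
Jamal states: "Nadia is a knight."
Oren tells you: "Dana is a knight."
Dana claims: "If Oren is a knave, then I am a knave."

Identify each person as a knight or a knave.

Consider Nadia. Suppose Nadia is a knight.
Then no assignment of the remaining roles makes every statement match its speaker's type — contradiction.
So Nadia is a knave.
With that fixed, Jamal's statement is false, so Jamal is a knave.
Consider Oren. Suppose Oren is a knave.
Then whichever role Dana has, Dana's statement has the wrong truth value — contradiction.
So Oren is a knight.
With that fixed, Dana's statement is true, so Dana is a knight.

Nadia: knave, Jamal: knave, Oren: knight, Dana: knight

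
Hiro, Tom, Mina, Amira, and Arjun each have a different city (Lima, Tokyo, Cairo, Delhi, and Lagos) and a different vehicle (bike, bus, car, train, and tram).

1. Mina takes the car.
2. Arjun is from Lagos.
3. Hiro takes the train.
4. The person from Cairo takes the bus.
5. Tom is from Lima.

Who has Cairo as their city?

Amira

With clues 1–2, Arjun is impossible for the one with city Cairo.
With clues 1–4, Hiro and Mina are impossible for the one with city Cairo.
With clues 1–5, Tom is impossible for the one with city Cairo.
That leaves Amira.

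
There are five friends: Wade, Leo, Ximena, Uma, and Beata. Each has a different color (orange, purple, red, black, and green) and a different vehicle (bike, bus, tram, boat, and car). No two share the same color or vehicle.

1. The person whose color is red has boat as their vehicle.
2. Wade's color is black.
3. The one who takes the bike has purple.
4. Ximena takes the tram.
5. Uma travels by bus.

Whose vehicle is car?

Wade

With clues 1–4, Ximena is impossible for the one with vehicle car.
With clues 1–5, Beata, Leo, and Uma are impossible for the one with vehicle car.
That leaves Wade.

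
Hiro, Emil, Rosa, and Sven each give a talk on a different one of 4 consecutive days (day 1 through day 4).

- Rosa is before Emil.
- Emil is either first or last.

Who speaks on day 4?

Emil

With clue 1, Rosa is ruled out for day 4.
With clues 1–2, Hiro and Sven are ruled out for day 4.
So day 4 is Emil.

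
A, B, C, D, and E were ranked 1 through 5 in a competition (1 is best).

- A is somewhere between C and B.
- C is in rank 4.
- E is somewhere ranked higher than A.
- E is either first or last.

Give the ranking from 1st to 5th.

From clue 1: A is in {2,3,4}.
From clues 1–2: C → rank 4.
From clues 1–3: A → rank 3, D → rank 5.
From clues 1–4: E → rank 1, B → rank 2.

E, B, A, C, D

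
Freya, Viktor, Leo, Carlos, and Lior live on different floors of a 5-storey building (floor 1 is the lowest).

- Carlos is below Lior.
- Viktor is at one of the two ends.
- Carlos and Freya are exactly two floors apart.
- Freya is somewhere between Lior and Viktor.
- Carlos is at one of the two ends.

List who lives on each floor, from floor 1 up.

From clue 1: Carlos is in {1,2,3,4}.
From clues 1–2: Viktor is in {1,5}.
From clues 1–5: Carlos → floor 1, Lior → floor 2, Freya → floor 3, Leo → floor 4, Viktor → floor 5.

Carlos, Lior, Freya, Leo, Viktor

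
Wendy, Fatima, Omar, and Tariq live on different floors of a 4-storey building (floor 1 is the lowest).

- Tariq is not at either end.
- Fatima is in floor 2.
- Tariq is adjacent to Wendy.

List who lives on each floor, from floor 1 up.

From clue 1: Tariq is in {2,3}.
From clues 1–2: Fatima → floor 2, Tariq → floor 3.
From clues 1–3: Omar → floor 1, Wendy → floor 4.

Omar, Fatima, Tariq, Wendy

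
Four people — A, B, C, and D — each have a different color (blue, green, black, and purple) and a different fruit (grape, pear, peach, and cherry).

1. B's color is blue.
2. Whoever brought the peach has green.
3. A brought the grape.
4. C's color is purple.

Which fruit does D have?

With clues 1–3, grape is impossible for D's fruit.
With clues 1–4, cherry and pear are impossible for D's fruit.
That leaves peach.

peach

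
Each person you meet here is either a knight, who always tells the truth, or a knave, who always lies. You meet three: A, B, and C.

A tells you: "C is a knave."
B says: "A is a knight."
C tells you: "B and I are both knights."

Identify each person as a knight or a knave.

A: knight, B: knight, C: knave

Consider A. Suppose A is a knave.
Then no assignment of the remaining roles makes every statement match its speaker's type — contradiction.
So A is a knight.
With that fixed, B's statement is true, so B is a knight.
Consider C. Suppose C is a knight.
Then A's statement comes out false, contradicting A being a knight.
So C is a knave.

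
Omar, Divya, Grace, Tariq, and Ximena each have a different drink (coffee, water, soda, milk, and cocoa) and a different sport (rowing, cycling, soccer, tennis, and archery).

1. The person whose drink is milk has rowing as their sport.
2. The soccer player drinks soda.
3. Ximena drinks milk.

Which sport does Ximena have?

rowing

With clues 1–3, archery, cycling, soccer, and tennis are impossible for Ximena's sport.
That leaves rowing.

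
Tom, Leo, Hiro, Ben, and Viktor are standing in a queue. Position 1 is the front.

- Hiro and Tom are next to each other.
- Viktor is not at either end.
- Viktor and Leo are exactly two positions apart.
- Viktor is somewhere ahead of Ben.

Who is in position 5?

With clues 1–2, Viktor is ruled out for position 5.
With clues 1–3, Ben is ruled out for position 5.
With clues 1–4, Hiro and Tom are ruled out for position 5.
So position 5 is Leo.

Leo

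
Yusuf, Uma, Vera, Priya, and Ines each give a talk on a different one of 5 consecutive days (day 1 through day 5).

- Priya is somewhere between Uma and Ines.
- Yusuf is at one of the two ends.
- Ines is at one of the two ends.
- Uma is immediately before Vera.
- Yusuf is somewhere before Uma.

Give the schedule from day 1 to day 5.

From clue 1: Priya is in {2,3,4}.
From clues 1–2: Yusuf is in {1,5}.
From clues 1–5: Yusuf → day 1, Uma → day 2, Vera → day 3, Priya → day 4, Ines → day 5.

Yusuf, Uma, Vera, Priya, Ines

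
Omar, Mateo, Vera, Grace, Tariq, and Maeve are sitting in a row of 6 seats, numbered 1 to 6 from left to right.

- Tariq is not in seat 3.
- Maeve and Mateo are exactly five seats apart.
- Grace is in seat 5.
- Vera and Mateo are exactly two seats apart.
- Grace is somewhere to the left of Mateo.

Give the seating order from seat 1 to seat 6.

From clue 1: Tariq is in {1,2,4,5,6}.
From clues 1–2: Mateo is in {1,6}.
From clues 1–3: Grace → seat 5.
From clues 1–4: Mateo is in {1,6}.
From clues 1–5: Maeve → seat 1, Tariq → seat 2, Omar → seat 3, Vera → seat 4, Mateo → seat 6.

Maeve, Tariq, Omar, Vera, Grace, Mateo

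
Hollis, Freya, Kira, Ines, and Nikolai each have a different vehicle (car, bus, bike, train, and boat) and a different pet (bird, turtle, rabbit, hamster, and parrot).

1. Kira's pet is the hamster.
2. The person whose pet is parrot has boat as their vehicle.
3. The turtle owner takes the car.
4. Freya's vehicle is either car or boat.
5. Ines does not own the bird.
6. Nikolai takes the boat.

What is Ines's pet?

Clue 1 rules out hamster for Ines's pet.
With clues 1–5, bird is impossible for Ines's pet.
With clues 1–6, parrot and turtle are impossible for Ines's pet.
That leaves rabbit.

rabbit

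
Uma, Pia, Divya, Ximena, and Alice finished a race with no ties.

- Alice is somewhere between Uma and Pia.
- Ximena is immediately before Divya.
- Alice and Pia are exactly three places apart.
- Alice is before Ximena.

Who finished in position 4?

Divya

With clues 1–2, Pia and Uma are ruled out for place 4.
With clues 1–3, Ximena is ruled out for place 4.
With clues 1–4, Alice is ruled out for place 4.
So place 4 is Divya.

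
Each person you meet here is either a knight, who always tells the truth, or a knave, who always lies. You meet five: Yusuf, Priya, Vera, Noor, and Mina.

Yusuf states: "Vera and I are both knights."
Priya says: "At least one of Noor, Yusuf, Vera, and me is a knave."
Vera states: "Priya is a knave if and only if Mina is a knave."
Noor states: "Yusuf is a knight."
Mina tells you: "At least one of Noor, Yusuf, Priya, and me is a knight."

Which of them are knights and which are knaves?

Yusuf: knave, Priya: knight, Vera: knight, Noor: knave, Mina: knight

Consider Yusuf. Suppose Yusuf is a knight.
Then no assignment of the remaining roles makes every statement match its speaker's type — contradiction.
So Yusuf is a knave.
With that fixed, Priya's statement is true, so Priya is a knight.
With that fixed, Noor's statement is false, so Noor is a knave.
With that fixed, Mina's statement is true, so Mina is a knight.
With that fixed, Vera's statement is true, so Vera is a knight.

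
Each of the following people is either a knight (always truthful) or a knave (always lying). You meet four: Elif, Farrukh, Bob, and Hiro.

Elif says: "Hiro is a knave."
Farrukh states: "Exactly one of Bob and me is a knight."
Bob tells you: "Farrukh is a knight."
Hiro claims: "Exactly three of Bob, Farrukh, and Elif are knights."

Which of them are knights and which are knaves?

Elif: knight, Farrukh: knave, Bob: knave, Hiro: knave

Consider Elif. Suppose Elif is a knave.
Then no assignment of the remaining roles makes every statement match its speaker's type — contradiction.
So Elif is a knight.
Consider Farrukh. Suppose Farrukh is a knight.
Then no assignment of the remaining roles makes every statement match its speaker's type — contradiction.
So Farrukh is a knave.
With that fixed, Bob's statement is false, so Bob is a knave.
With that fixed, Hiro's statement is false, so Hiro is a knave.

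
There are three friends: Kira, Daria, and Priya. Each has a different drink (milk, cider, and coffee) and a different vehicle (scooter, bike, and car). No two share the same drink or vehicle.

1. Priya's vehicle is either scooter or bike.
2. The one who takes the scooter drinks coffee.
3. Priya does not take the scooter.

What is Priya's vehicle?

bike

Clue 1 rules out car for Priya's vehicle.
With clues 1–3, scooter is impossible for Priya's vehicle.
That leaves bike.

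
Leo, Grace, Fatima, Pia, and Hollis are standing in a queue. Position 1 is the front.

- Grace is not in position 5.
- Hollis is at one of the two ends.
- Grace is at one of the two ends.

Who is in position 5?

Hollis

With clue 1, Grace is ruled out for position 5.
With clues 1–3, Fatima, Leo, and Pia are ruled out for position 5.
So position 5 is Hollis.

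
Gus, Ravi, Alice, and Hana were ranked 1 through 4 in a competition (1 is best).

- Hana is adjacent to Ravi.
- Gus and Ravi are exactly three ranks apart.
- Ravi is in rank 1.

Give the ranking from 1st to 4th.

Ravi, Hana, Alice, Gus

From clues 1–2: Gus is in {1,4}.
From clues 1–3: Ravi → rank 1, Hana → rank 2, Alice → rank 3, Gus → rank 4.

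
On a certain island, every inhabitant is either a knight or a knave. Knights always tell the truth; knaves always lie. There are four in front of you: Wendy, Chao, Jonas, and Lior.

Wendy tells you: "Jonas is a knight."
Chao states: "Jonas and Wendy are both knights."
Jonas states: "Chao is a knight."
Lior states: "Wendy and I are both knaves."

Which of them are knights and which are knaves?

Consider Wendy. Suppose Wendy is a knave.
Then whichever role Lior has, Lior's statement has the wrong truth value — contradiction.
So Wendy is a knight.
With that fixed, Lior's statement is false, so Lior is a knave.
Consider Chao. Suppose Chao is a knave.
Then no assignment of the remaining roles makes every statement match its speaker's type — contradiction.
So Chao is a knight.
With that fixed, Jonas's statement is true, so Jonas is a knight.

Wendy: knight, Chao: knight, Jonas: knight, Lior: knave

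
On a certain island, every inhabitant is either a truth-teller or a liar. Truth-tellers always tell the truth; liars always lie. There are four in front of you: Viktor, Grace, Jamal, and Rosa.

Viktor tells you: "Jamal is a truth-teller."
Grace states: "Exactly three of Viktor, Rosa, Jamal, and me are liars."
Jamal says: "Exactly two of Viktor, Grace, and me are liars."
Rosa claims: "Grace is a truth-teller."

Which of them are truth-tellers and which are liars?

Consider Viktor. Suppose Viktor is a truth-teller.
Then no assignment of the remaining roles makes every statement match its speaker's type — contradiction.
So Viktor is a liar.
Consider Grace. Suppose Grace is a truth-teller.
Then whichever role Jamal has, Jamal's statement has the wrong truth value — contradiction.
So Grace is a liar.
With that fixed, Rosa's statement is false, so Rosa is a liar.
Consider Jamal. Suppose Jamal is a truth-teller.
Then Viktor's statement comes out true, contradicting Viktor being a liar.
So Jamal is a liar.

Viktor: liar, Grace: liar, Jamal: liar, Rosa: liar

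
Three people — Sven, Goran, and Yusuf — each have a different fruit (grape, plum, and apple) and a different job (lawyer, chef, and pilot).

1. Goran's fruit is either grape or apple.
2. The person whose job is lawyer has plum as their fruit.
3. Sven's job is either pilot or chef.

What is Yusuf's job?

With clues 1–3, chef and pilot are impossible for Yusuf's job.
That leaves lawyer.

lawyer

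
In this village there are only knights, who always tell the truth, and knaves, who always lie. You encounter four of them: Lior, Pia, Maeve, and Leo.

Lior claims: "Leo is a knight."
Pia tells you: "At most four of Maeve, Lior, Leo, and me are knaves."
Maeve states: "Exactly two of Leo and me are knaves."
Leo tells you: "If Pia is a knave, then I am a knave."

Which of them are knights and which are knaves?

Regardless of anyone's role, Pia's statement is true, so Pia is a knight.
With that fixed, Leo's statement is true, so Leo is a knight.
With that fixed, Lior's statement is true, so Lior is a knight.
With that fixed, Maeve's statement is false, so Maeve is a knave.

Lior: knight, Pia: knight, Maeve: knave, Leo: knight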